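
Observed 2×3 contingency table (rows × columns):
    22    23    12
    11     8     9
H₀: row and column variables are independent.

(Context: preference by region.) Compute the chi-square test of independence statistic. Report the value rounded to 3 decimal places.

Row totals [57, 28], col totals [33, 31, 21], n=85
χ² = (22−22.13)²/22.13 + (23−20.79)²/20.79 + (12−14.08)²/14.08 + (11−10.87)²/10.87 + (8−10.21)²/10.21 + (9−6.92)²/6.92 = 1.6514
df = 2

test statistic = 1.651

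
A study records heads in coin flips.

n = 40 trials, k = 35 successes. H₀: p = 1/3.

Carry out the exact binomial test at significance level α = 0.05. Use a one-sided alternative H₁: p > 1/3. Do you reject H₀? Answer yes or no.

reject H₀: yes

Exact binomial: n=40, k=35, p₀=1/3=0.3333
P(X≥35) from Σ C(n,i)·p₀^i·(1−p₀)^(n−i)
p-value (one-sided, H₁ greater) = 0.00000
At α=0.05: p < α → reject H₀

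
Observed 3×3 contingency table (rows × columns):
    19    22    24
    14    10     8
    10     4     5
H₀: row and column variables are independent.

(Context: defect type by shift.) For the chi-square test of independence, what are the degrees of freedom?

df = (r−1)(c−1) = (3−1)·(3−1) = 4

degrees of freedom = 4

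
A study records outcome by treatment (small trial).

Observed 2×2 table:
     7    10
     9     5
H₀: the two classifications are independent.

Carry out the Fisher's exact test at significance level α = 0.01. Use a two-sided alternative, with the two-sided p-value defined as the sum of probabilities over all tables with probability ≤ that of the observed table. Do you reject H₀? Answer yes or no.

Margins: r₁=17, r₂=14, c₁=16, c₂=15, n=31
p_obs = C(17,7)·C(14,9)/C(31,16); sum pmf over tables with pmf ≤ p_obs
p-value (two-sided) = 0.28516
At α=0.01: p ≥ α → fail to reject H₀

reject H₀: no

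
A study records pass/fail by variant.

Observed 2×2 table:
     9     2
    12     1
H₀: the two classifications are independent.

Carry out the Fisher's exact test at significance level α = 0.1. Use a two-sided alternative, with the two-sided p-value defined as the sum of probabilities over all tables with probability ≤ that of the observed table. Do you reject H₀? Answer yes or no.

reject H₀: no

Margins: r₁=11, r₂=13, c₁=21, c₂=3, n=24
p_obs = C(11,9)·C(13,12)/C(24,21); sum pmf over tables with pmf ≤ p_obs
p-value (two-sided) = 0.57609
At α=0.1: p ≥ α → fail to reject H₀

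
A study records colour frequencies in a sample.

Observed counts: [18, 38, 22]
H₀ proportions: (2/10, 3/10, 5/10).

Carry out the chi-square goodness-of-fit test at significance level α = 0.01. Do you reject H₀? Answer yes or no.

reject H₀: yes

n = 78; E_i = n·p_i = [15.60, 23.40, 39.00]
χ² = (18−15.60)²/15.60 + (38−23.40)²/23.40 + (22−39.00)²/39.00 = 16.8889
df = 2
p-value (upper-tail) = 0.00022
At α=0.01: p < α → reject H₀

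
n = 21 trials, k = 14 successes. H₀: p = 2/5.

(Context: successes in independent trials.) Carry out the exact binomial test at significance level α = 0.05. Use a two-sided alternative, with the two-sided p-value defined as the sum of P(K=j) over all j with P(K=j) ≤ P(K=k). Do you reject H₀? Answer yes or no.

Exact binomial: n=21, k=14, p₀=2/5=0.4000
P(X=j) = C(n,j)·p₀^j·(1−p₀)^(n−j); p = Σ P(X=j) over j with P(X=j) ≤ P(X=14)
p-value (two-sided) = 0.02331
At α=0.05: p < α → reject H₀

reject H₀: yes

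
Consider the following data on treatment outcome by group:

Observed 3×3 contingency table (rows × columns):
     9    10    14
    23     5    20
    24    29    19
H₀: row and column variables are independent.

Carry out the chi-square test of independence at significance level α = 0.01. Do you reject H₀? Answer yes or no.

reject H₀: yes

Row totals [33, 48, 72], col totals [56, 44, 53], n=153
χ² = (9−12.08)²/12.08 + (10−9.49)²/9.49 + (14−11.43)²/11.43 + (23−17.57)²/17.57 + (5−13.80)²/13.80 + (20−16.63)²/16.63 + (24−26.35)²/26.35 + (29−20.71)²/20.71 + (19−24.94)²/24.94 = 14.3150
df = 4
p-value (upper-tail) = 0.00635
At α=0.01: p < α → reject H₀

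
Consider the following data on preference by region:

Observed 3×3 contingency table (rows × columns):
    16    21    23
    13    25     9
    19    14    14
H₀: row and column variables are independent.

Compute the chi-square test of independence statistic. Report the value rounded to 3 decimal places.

Row totals [60, 47, 47], col totals [48, 60, 46], n=154
χ² = (16−18.70)²/18.70 + (21−23.38)²/23.38 + (23−17.92)²/17.92 + (13−14.65)²/14.65 + (25−18.31)²/18.31 + (9−14.04)²/14.04 + (19−14.65)²/14.65 + (14−18.31)²/18.31 + (14−14.04)²/14.04 = 8.8152
df = 4

test statistic = 8.815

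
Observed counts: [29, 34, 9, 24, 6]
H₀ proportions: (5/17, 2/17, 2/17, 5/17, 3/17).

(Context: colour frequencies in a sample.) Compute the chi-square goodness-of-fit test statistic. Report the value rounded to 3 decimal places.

test statistic = 50.317

n = 102; E_i = n·p_i = [30.00, 12.00, 12.00, 30.00, 18.00]
χ² = (29−30.00)²/30.00 + (34−12.00)²/12.00 + (9−12.00)²/12.00 + (24−30.00)²/30.00 + (6−18.00)²/18.00 = 50.3167
df = 4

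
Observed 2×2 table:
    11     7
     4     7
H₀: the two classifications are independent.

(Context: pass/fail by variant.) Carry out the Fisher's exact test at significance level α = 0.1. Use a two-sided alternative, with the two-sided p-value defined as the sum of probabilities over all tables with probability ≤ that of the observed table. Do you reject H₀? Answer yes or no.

reject H₀: no

Margins: r₁=18, r₂=11, c₁=15, c₂=14, n=29
p_obs = C(18,11)·C(11,4)/C(29,15); sum pmf over tables with pmf ≤ p_obs
p-value (two-sided) = 0.26354
At α=0.1: p ≥ α → fail to reject H₀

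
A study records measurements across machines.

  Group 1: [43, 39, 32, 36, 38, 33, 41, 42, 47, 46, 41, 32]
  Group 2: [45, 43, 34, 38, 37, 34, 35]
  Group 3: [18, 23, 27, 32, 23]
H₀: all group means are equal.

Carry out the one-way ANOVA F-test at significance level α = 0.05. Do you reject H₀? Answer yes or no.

Group means [39.17, 38.00, 24.60], grand mean 35.792
SSB = Σnᵢ(x̄ᵢ−x̄)² = 797.092; SSW = ΣΣ(x−x̄ᵢ)² = 514.867
MSB = 797.092/2 = 398.5458; MSW = 514.867/21 = 24.5175
F = MSB/MSW = 16.2556
df = (2, 21)
p-value (upper-tail) = 0.00005
At α=0.05: p < α → reject H₀

reject H₀: yes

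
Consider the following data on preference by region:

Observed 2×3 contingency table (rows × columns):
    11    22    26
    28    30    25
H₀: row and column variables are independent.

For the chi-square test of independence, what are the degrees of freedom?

df = (r−1)(c−1) = (2−1)·(3−1) = 2

degrees of freedom = 2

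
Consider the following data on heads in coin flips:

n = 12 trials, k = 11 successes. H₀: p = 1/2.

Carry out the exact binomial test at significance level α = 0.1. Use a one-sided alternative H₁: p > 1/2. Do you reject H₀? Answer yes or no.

reject H₀: yes

Exact binomial: n=12, k=11, p₀=1/2=0.5000
P(X≥11) from Σ C(n,i)·p₀^i·(1−p₀)^(n−i)
p-value (one-sided, H₁ greater) = 0.00317
At α=0.1: p < α → reject H₀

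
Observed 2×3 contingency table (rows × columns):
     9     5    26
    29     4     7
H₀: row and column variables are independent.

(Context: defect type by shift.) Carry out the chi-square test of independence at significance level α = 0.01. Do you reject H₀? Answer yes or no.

reject H₀: yes

Row totals [40, 40], col totals [38, 9, 33], n=80
χ² = (9−19.00)²/19.00 + (5−4.50)²/4.50 + (26−16.50)²/16.50 + (29−19.00)²/19.00 + (4−4.50)²/4.50 + (7−16.50)²/16.50 = 21.5768
df = 2
p-value (upper-tail) = 0.00002
At α=0.01: p < α → reject H₀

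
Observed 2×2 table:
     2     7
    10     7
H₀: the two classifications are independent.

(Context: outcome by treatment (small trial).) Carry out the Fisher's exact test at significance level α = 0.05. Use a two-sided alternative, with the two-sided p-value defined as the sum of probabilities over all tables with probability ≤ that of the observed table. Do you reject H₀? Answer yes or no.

reject H₀: no

Margins: r₁=9, r₂=17, c₁=12, c₂=14, n=26
p_obs = C(9,2)·C(17,10)/C(26,12); sum pmf over tables with pmf ≤ p_obs
p-value (two-sided) = 0.11002
At α=0.05: p ≥ α → fail to reject H₀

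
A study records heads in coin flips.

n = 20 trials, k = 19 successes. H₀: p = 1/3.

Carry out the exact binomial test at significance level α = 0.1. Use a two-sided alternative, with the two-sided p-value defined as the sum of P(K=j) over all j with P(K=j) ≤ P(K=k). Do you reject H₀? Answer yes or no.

reject H₀: yes

Exact binomial: n=20, k=19, p₀=1/3=0.3333
P(X=j) = C(n,j)·p₀^j·(1−p₀)^(n−j); p = Σ P(X=j) over j with P(X=j) ≤ P(X=19)
p-value (two-sided) = 0.00000
At α=0.1: p < α → reject H₀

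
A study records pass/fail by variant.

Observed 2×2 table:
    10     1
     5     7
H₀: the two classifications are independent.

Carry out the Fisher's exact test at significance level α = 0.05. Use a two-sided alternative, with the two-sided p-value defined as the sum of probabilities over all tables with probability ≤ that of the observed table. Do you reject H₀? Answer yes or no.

reject H₀: yes

Margins: r₁=11, r₂=12, c₁=15, c₂=8, n=23
p_obs = C(11,10)·C(12,5)/C(23,15); sum pmf over tables with pmf ≤ p_obs
p-value (two-sided) = 0.02719
At α=0.05: p < α → reject H₀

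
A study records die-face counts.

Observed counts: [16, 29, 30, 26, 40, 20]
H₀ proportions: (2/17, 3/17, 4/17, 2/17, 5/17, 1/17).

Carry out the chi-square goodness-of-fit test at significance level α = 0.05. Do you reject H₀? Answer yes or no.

reject H₀: yes

n = 161; E_i = n·p_i = [18.94, 28.41, 37.88, 18.94, 47.35, 9.47]
χ² = (16−18.94)²/18.94 + (29−28.41)²/28.41 + (30−37.88)²/37.88 + (26−18.94)²/18.94 + (40−47.35)²/47.35 + (20−9.47)²/9.47 = 17.5880
df = 5
p-value (upper-tail) = 0.00351
At α=0.05: p < α → reject H₀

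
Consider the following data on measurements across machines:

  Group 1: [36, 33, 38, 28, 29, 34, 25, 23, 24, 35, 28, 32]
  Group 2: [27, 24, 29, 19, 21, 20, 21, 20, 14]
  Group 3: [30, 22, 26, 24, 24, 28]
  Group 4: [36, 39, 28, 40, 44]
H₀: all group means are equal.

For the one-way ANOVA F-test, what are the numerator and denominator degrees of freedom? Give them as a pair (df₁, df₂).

k = 4 groups, N = 32 total
df = (k−1, N−k) = (4−1, 32−4) = (3, 28)

degrees of freedom = [3, 28]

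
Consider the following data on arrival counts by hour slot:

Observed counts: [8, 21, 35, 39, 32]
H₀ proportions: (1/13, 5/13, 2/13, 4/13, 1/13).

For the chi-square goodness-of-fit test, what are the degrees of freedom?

df = k − 1 = 5 − 1 = 4

degrees of freedom = 4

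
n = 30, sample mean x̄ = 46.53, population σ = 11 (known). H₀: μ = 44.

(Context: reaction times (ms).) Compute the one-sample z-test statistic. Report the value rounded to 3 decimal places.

SE = σ/√n = 11/√30 = 2.0083
z = (x̄−μ₀)/SE = (46.53−44)/2.0083 = 1.2598

test statistic = 1.260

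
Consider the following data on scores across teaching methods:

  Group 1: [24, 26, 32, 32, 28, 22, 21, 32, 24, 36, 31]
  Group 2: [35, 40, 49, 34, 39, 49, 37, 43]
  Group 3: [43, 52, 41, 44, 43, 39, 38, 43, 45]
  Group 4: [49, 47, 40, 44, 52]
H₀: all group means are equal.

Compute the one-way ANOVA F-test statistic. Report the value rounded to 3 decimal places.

Group means [28.00, 40.75, 43.11, 46.40], grand mean 38.000
SSB = Σnᵢ(x̄ᵢ−x̄)² = 1748.411; SSW = ΣΣ(x−x̄ᵢ)² = 695.589
MSB = 1748.411/3 = 582.8037; MSW = 695.589/29 = 23.9858
F = MSB/MSW = 24.2978
df = (3, 29)

test statistic = 24.298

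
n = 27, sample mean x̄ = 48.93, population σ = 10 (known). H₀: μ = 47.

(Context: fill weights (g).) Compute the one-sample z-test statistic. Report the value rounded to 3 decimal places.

SE = σ/√n = 10/√27 = 1.9245
z = (x̄−μ₀)/SE = (48.93−47)/1.9245 = 1.0029

test statistic = 1.003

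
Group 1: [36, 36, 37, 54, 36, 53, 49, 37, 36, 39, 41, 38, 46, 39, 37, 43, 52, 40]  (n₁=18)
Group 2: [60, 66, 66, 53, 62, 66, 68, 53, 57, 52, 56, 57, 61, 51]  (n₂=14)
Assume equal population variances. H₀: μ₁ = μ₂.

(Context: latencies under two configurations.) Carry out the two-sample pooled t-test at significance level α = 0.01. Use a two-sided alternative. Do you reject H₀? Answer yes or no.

x̄₁=41.611, s₁=6.354, n₁=18
x̄₂=59.143, s₂=5.842, n₂=14
s_p² = [17·6.354² + 13·5.842²]/30 = 37.6664
SE = √(s_p²·(1/18+1/14)) = 2.1870
t = (41.611−59.143)/2.1870 = -8.0163
df = 30
p-value (two-sided) = 0.00000
At α=0.01: p < α → reject H₀

reject H₀: yes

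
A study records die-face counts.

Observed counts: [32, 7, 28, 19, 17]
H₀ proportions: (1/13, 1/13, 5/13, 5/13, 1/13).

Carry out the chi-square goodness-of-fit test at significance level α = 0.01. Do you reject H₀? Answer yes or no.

reject H₀: yes

n = 103; E_i = n·p_i = [7.92, 7.92, 39.62, 39.62, 7.92]
χ² = (32−7.92)²/7.92 + (7−7.92)²/7.92 + (28−39.62)²/39.62 + (19−39.62)²/39.62 + (17−7.92)²/7.92 = 97.8058
df = 4
p-value (upper-tail) = 0.00000
At α=0.01: p < α → reject H₀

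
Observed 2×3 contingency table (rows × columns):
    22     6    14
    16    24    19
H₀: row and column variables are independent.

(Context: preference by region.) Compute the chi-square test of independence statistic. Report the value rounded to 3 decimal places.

test statistic = 9.925

Row totals [42, 59], col totals [38, 30, 33], n=101
χ² = (22−15.80)²/15.80 + (6−12.48)²/12.48 + (14−13.72)²/13.72 + (16−22.20)²/22.20 + (24−17.52)²/17.52 + (19−19.28)²/19.28 = 9.9247
df = 2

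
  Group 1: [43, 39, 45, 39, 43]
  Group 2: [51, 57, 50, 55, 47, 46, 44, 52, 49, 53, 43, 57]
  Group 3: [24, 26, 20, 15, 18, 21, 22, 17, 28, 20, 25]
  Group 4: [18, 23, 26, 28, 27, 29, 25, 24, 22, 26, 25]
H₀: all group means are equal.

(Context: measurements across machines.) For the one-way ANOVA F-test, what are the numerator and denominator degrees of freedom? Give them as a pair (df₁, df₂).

degrees of freedom = [3, 35]

k = 4 groups, N = 39 total
df = (k−1, N−k) = (4−1, 39−4) = (3, 35)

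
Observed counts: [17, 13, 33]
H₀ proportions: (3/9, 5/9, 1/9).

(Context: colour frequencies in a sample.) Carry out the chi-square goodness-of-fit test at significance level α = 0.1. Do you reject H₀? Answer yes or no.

reject H₀: yes

n = 63; E_i = n·p_i = [21.00, 35.00, 7.00]
χ² = (17−21.00)²/21.00 + (13−35.00)²/35.00 + (33−7.00)²/7.00 = 111.1619
df = 2
p-value (upper-tail) = 0.00000
At α=0.1: p < α → reject H₀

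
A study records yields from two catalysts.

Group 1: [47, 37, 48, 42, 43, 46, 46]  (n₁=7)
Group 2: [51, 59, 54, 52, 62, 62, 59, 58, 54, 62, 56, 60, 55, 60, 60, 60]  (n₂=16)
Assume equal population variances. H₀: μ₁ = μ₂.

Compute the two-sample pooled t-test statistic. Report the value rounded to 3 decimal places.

x̄₁=44.143, s₁=3.805, n₁=7
x̄₂=57.750, s₂=3.606, n₂=16
s_p² = [6·3.805² + 15·3.606²]/21 = 13.4218
SE = √(s_p²·(1/7+1/16)) = 1.6602
t = (44.143−57.750)/1.6602 = -8.1961
df = 21

test statistic = -8.196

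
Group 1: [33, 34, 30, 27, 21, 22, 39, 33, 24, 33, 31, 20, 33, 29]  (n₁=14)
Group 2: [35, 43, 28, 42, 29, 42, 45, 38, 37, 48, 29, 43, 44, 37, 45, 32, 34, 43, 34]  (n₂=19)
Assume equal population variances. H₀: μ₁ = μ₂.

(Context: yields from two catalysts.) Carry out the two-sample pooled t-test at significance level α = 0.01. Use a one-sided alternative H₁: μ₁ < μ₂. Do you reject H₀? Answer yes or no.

reject H₀: yes

x̄₁=29.214, s₁=5.659, n₁=14
x̄₂=38.316, s₂=6.147, n₂=19
s_p² = [13·5.659² + 18·6.147²]/31 = 35.3698
SE = √(s_p²·(1/14+1/19)) = 2.0947
t = (29.214−38.316)/2.0947 = -4.3449
df = 31
p-value (one-sided, H₁ less) = 0.00007
At α=0.01: p < α → reject H₀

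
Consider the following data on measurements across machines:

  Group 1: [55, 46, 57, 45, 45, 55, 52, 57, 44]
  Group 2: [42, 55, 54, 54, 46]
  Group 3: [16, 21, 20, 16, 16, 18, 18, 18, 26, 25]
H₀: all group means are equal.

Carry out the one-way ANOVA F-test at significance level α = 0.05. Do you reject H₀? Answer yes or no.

Group means [50.67, 50.20, 19.40], grand mean 37.542
SSB = Σnᵢ(x̄ᵢ−x̄)² = 5642.758; SSW = ΣΣ(x−x̄ᵢ)² = 505.200
MSB = 5642.758/2 = 2821.3792; MSW = 505.200/21 = 24.0571
F = MSB/MSW = 117.2782
df = (2, 21)
p-value (upper-tail) = 0.00000
At α=0.05: p < α → reject H₀

reject H₀: yes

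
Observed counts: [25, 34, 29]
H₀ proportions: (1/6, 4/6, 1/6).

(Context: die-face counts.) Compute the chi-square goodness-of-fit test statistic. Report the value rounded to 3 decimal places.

test statistic = 31.659

n = 88; E_i = n·p_i = [14.67, 58.67, 14.67]
χ² = (25−14.67)²/14.67 + (34−58.67)²/58.67 + (29−14.67)²/14.67 = 31.6591
df = 2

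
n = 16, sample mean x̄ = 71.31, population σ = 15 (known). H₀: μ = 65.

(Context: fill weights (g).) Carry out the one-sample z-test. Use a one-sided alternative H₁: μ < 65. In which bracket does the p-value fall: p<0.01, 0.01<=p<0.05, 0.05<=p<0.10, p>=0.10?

p-value bracket: p>=0.10

SE = σ/√n = 15/√16 = 3.7500
z = (x̄−μ₀)/SE = (71.31−65)/3.7500 = 1.6827
p-value (one-sided, H₁ less) = 0.95378
→ bracket: p>=0.10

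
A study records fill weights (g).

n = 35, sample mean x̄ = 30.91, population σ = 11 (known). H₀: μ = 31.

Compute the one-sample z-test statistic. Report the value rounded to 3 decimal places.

SE = σ/√n = 11/√35 = 1.8593
z = (x̄−μ₀)/SE = (30.91−31)/1.8593 = -0.0484

test statistic = -0.048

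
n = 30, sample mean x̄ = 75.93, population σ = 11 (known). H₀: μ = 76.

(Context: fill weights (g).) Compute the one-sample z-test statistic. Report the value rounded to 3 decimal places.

test statistic = -0.035

SE = σ/√n = 11/√30 = 2.0083
z = (x̄−μ₀)/SE = (75.93−76)/2.0083 = -0.0349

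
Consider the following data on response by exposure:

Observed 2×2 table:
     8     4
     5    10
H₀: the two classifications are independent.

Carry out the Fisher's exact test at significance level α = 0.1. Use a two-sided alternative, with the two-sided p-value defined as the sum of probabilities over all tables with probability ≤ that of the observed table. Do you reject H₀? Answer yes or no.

reject H₀: no

Margins: r₁=12, r₂=15, c₁=13, c₂=14, n=27
p_obs = C(12,8)·C(15,5)/C(27,13); sum pmf over tables with pmf ≤ p_obs
p-value (two-sided) = 0.12835
At α=0.1: p ≥ α → fail to reject H₀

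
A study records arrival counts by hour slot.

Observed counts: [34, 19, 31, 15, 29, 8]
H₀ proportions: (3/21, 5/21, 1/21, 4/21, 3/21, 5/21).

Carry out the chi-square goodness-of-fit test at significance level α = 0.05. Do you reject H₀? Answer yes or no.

n = 136; E_i = n·p_i = [19.43, 32.38, 6.48, 25.90, 19.43, 32.38]
χ² = (34−19.43)²/19.43 + (19−32.38)²/32.38 + (31−6.48)²/6.48 + (15−25.90)²/25.90 + (29−19.43)²/19.43 + (8−32.38)²/32.38 = 136.9871
df = 5
p-value (upper-tail) = 0.00000
At α=0.05: p < α → reject H₀

reject H₀: yes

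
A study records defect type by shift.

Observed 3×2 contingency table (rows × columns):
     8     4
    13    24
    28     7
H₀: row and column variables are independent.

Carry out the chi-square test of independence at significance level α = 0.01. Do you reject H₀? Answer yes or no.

Row totals [12, 37, 35], col totals [49, 35], n=84
χ² = (8−7.00)²/7.00 + (4−5.00)²/5.00 + (13−21.58)²/21.58 + (24−15.42)²/15.42 + (28−20.42)²/20.42 + (7−14.58)²/14.58 = 15.2951
df = 2
p-value (upper-tail) = 0.00048
At α=0.01: p < α → reject H₀

reject H₀: yes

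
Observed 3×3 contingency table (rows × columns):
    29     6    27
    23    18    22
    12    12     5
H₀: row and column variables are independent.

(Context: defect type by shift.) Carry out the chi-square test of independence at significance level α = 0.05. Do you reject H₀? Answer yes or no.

Row totals [62, 63, 29], col totals [64, 36, 54], n=154
χ² = (29−25.77)²/25.77 + (6−14.49)²/14.49 + (27−21.74)²/21.74 + (23−26.18)²/26.18 + (18−14.73)²/14.73 + (22−22.09)²/22.09 + (12−12.05)²/12.05 + (12−6.78)²/6.78 + (5−10.17)²/10.17 = 14.4182
df = 4
p-value (upper-tail) = 0.00607
At α=0.05: p < α → reject H₀

reject H₀: yes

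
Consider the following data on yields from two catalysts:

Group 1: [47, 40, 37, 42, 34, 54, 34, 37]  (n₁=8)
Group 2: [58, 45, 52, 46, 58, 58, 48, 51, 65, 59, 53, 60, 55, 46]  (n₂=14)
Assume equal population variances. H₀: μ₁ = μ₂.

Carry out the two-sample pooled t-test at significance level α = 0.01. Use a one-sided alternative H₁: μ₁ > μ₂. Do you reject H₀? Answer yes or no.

x̄₁=40.625, s₁=6.927, n₁=8
x̄₂=53.857, s₂=6.138, n₂=14
s_p² = [7·6.927² + 13·6.138²]/20 = 41.2795
SE = √(s_p²·(1/8+1/14)) = 2.8475
t = (40.625−53.857)/2.8475 = -4.6469
df = 20
p-value (one-sided, H₁ greater) = 0.99992
At α=0.01: p ≥ α → fail to reject H₀

reject H₀: no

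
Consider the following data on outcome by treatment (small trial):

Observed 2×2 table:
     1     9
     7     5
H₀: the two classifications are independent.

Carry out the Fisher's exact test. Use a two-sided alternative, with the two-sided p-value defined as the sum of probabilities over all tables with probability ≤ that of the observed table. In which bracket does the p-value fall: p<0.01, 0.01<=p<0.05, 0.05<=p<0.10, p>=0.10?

p-value bracket: 0.01<=p<0.05

Margins: r₁=10, r₂=12, c₁=8, c₂=14, n=22
p_obs = C(10,1)·C(12,7)/C(22,8); sum pmf over tables with pmf ≤ p_obs
p-value (two-sided) = 0.03096
→ bracket: 0.01<=p<0.05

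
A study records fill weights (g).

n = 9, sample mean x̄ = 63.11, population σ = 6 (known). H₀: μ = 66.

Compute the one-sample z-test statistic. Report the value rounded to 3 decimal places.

test statistic = -1.445

SE = σ/√n = 6/√9 = 2.0000
z = (x̄−μ₀)/SE = (63.11−66)/2.0000 = -1.4450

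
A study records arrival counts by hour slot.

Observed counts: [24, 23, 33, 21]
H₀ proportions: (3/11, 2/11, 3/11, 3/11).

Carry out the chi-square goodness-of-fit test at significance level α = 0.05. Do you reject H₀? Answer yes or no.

n = 101; E_i = n·p_i = [27.55, 18.36, 27.55, 27.55]
χ² = (24−27.55)²/27.55 + (23−18.36)²/18.36 + (33−27.55)²/27.55 + (21−27.55)²/27.55 = 4.2624
df = 3
p-value (upper-tail) = 0.23449
At α=0.05: p ≥ α → fail to reject H₀

reject H₀: no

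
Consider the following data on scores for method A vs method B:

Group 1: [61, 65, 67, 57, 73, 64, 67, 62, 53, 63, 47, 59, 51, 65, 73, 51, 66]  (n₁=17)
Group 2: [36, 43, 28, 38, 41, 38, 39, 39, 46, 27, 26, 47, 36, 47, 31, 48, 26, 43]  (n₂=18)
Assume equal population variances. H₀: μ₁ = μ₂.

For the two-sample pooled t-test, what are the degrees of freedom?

degrees of freedom = 33

df = n₁ + n₂ − 2 = 17 + 18 − 2 = 33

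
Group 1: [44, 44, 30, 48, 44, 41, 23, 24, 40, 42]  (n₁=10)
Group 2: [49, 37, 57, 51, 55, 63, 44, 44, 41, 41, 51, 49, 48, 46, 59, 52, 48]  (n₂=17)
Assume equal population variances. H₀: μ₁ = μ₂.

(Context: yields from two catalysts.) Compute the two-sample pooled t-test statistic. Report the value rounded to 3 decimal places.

test statistic = -3.641

x̄₁=38.000, s₁=8.957, n₁=10
x̄₂=49.118, s₂=6.827, n₂=17
s_p² = [9·8.957² + 16·6.827²]/25 = 58.7106
SE = √(s_p²·(1/10+1/17)) = 3.0536
t = (38.000−49.118)/3.0536 = -3.6408
df = 25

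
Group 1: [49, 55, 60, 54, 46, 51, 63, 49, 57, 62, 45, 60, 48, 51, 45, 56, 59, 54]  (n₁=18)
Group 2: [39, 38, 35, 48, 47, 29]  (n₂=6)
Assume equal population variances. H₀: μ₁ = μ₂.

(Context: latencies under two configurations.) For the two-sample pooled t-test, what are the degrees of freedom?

degrees of freedom = 22

df = n₁ + n₂ − 2 = 18 + 6 − 2 = 22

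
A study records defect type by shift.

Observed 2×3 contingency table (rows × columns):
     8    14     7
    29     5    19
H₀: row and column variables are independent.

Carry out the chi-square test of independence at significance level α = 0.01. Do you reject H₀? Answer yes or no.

reject H₀: yes

Row totals [29, 53], col totals [37, 19, 26], n=82
χ² = (8−13.09)²/13.09 + (14−6.72)²/6.72 + (7−9.20)²/9.20 + (29−23.91)²/23.91 + (5−12.28)²/12.28 + (19−16.80)²/16.80 = 16.0730
df = 2
p-value (upper-tail) = 0.00032
At α=0.01: p < α → reject H₀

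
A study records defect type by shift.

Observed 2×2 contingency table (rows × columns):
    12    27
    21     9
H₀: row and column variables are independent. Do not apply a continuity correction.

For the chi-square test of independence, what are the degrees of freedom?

degrees of freedom = 1

df = (r−1)(c−1) = (2−1)·(2−1) = 1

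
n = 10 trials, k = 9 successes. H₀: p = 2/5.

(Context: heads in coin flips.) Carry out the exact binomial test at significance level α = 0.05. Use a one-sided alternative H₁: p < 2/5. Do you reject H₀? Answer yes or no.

Exact binomial: n=10, k=9, p₀=2/5=0.4000
P(X≤9) from Σ C(n,i)·p₀^i·(1−p₀)^(n−i)
p-value (one-sided, H₁ less) = 0.99990
At α=0.05: p ≥ α → fail to reject H₀

reject H₀: no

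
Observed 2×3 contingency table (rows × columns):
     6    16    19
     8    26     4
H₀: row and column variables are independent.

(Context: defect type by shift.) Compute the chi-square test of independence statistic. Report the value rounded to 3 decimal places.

test statistic = 12.353

Row totals [41, 38], col totals [14, 42, 23], n=79
χ² = (6−7.27)²/7.27 + (16−21.80)²/21.80 + (19−11.94)²/11.94 + (8−6.73)²/6.73 + (26−20.20)²/20.20 + (4−11.06)²/11.06 = 12.3532
df = 2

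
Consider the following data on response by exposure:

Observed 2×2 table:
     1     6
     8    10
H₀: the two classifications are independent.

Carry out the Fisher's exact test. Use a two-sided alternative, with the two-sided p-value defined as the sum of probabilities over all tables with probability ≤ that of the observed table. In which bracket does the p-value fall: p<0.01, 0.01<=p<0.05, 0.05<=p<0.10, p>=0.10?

Margins: r₁=7, r₂=18, c₁=9, c₂=16, n=25
p_obs = C(7,1)·C(18,8)/C(25,9); sum pmf over tables with pmf ≤ p_obs
p-value (two-sided) = 0.35484
→ bracket: p>=0.10

p-value bracket: p>=0.10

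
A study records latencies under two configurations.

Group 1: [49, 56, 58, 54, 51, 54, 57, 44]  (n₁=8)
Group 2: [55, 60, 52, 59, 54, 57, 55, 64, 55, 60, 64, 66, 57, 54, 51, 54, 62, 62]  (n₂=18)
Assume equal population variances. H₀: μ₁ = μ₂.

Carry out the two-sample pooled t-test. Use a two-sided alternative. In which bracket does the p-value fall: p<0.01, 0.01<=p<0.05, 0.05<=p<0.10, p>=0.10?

x̄₁=52.875, s₁=4.673, n₁=8
x̄₂=57.833, s₂=4.462, n₂=18
s_p² = [7·4.673² + 17·4.462²]/24 = 20.4740
SE = √(s_p²·(1/8+1/18)) = 1.9227
t = (52.875−57.833)/1.9227 = -2.5789
df = 24
p-value (two-sided) = 0.01647
→ bracket: 0.01<=p<0.05

p-value bracket: 0.01<=p<0.05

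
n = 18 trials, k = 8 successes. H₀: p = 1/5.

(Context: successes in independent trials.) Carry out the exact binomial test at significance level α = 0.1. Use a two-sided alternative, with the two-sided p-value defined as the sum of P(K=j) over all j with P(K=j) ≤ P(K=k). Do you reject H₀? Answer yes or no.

reject H₀: yes

Exact binomial: n=18, k=8, p₀=1/5=0.2000
P(X=j) = C(n,j)·p₀^j·(1−p₀)^(n−j); p = Σ P(X=j) over j with P(X=j) ≤ P(X=8)
p-value (two-sided) = 0.01628
At α=0.1: p < α → reject H₀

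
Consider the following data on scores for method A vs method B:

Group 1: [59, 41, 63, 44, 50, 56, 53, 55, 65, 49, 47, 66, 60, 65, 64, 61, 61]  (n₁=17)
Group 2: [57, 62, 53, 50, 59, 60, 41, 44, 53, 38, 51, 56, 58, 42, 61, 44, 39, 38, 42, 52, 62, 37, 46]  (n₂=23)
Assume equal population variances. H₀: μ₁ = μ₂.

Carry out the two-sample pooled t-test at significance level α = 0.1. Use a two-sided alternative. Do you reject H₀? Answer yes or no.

x̄₁=56.412, s₁=7.874, n₁=17
x̄₂=49.783, s₂=8.623, n₂=23
s_p² = [16·7.874² + 22·8.623²]/38 = 69.1587
SE = √(s_p²·(1/17+1/23)) = 2.6599
t = (56.412−49.783)/2.6599 = 2.4923
df = 38
p-value (two-sided) = 0.01717
At α=0.1: p < α → reject H₀

reject H₀: yes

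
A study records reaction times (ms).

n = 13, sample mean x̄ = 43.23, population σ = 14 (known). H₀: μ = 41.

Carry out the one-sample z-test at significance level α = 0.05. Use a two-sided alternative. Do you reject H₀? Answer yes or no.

SE = σ/√n = 14/√13 = 3.8829
z = (x̄−μ₀)/SE = (43.23−41)/3.8829 = 0.5743
p-value (two-sided) = 0.56576
At α=0.05: p ≥ α → fail to reject H₀

reject H₀: no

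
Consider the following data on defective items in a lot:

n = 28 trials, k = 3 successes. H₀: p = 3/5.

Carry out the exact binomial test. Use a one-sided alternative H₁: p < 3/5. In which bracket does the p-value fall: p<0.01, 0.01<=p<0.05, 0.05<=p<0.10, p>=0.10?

Exact binomial: n=28, k=3, p₀=3/5=0.6000
P(X≤3) from Σ C(n,i)·p₀^i·(1−p₀)^(n−i)
p-value (one-sided, H₁ less) = 0.00000
→ bracket: p<0.01

p-value bracket: p<0.01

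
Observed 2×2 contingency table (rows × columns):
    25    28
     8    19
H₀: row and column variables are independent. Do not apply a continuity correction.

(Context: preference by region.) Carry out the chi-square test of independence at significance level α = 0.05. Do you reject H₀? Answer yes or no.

Row totals [53, 27], col totals [33, 47], n=80
χ² = (25−21.86)²/21.86 + (28−31.14)²/31.14 + (8−11.14)²/11.14 + (19−15.86)²/15.86 = 2.2708
df = 1
p-value (upper-tail) = 0.13183
At α=0.05: p ≥ α → fail to reject H₀

reject H₀: no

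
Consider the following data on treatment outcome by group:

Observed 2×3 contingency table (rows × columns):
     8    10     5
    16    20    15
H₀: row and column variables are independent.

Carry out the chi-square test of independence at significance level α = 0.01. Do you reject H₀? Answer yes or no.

reject H₀: no

Row totals [23, 51], col totals [24, 30, 20], n=74
χ² = (8−7.46)²/7.46 + (10−9.32)²/9.32 + (5−6.22)²/6.22 + (16−16.54)²/16.54 + (20−20.68)²/20.68 + (15−13.78)²/13.78 = 0.4731
df = 2
p-value (upper-tail) = 0.78933
At α=0.01: p ≥ α → fail to reject H₀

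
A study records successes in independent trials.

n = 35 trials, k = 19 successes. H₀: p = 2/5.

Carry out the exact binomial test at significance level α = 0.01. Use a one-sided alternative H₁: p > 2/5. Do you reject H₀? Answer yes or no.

reject H₀: no

Exact binomial: n=35, k=19, p₀=2/5=0.4000
P(X≥19) from Σ C(n,i)·p₀^i·(1−p₀)^(n−i)
p-value (one-sided, H₁ greater) = 0.06153
At α=0.01: p ≥ α → fail to reject H₀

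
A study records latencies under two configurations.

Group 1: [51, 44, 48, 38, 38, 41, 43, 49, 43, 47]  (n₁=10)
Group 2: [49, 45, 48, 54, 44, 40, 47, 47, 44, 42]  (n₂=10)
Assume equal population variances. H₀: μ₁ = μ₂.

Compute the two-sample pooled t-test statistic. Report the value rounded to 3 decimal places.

x̄₁=44.200, s₁=4.492, n₁=10
x̄₂=46.000, s₂=3.944, n₂=10
s_p² = [9·4.492² + 9·3.944²]/18 = 17.8667
SE = √(s_p²·(1/10+1/10)) = 1.8903
t = (44.200−46.000)/1.8903 = -0.9522
df = 18

test statistic = -0.952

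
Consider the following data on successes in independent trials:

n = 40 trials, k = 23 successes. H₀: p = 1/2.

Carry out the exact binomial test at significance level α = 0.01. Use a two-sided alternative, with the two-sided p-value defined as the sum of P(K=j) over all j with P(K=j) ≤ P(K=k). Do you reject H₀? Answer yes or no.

reject H₀: no

Exact binomial: n=40, k=23, p₀=1/2=0.5000
P(X=j) = C(n,j)·p₀^j·(1−p₀)^(n−j); p = Σ P(X=j) over j with P(X=j) ≤ P(X=23)
p-value (two-sided) = 0.42959
At α=0.01: p ≥ α → fail to reject H₀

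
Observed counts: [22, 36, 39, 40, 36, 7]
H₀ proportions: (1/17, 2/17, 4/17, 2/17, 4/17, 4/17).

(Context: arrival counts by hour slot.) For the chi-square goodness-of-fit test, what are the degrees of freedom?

df = k − 1 = 6 − 1 = 5

degrees of freedom = 5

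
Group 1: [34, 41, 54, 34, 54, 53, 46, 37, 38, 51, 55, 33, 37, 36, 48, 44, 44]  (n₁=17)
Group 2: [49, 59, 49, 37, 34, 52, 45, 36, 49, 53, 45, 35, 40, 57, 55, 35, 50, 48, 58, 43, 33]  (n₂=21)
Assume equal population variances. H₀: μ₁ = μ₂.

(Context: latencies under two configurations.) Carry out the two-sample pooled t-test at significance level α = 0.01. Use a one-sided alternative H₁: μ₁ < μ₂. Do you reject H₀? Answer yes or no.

reject H₀: no

x̄₁=43.471, s₁=7.883, n₁=17
x̄₂=45.810, s₂=8.454, n₂=21
s_p² = [16·7.883² + 20·8.454²]/36 = 67.3187
SE = √(s_p²·(1/17+1/21)) = 2.6769
t = (43.471−45.810)/2.6769 = -0.8738
df = 36
p-value (one-sided, H₁ less) = 0.19402
At α=0.01: p ≥ α → fail to reject H₀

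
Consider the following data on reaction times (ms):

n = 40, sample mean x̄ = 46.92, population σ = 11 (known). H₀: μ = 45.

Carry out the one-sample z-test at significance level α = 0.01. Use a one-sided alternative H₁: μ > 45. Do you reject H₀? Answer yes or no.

SE = σ/√n = 11/√40 = 1.7393
z = (x̄−μ₀)/SE = (46.92−45)/1.7393 = 1.1039
p-value (one-sided, H₁ greater) = 0.13481
At α=0.01: p ≥ α → fail to reject H₀

reject H₀: no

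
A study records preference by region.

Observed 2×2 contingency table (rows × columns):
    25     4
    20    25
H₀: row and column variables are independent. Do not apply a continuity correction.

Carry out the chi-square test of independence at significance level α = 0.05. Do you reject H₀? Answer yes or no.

reject H₀: yes

Row totals [29, 45], col totals [45, 29], n=74
χ² = (25−17.64)²/17.64 + (4−11.36)²/11.36 + (20−27.36)²/27.36 + (25−17.64)²/17.64 = 12.9064
df = 1
p-value (upper-tail) = 0.00033
At α=0.05: p < α → reject H₀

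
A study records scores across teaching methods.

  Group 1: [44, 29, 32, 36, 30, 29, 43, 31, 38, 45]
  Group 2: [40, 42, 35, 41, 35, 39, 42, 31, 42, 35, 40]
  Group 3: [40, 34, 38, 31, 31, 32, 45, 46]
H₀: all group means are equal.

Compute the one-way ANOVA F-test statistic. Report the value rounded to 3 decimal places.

Group means [35.70, 38.36, 37.12], grand mean 37.103
SSB = Σnᵢ(x̄ᵢ−x̄)² = 37.169; SSW = ΣΣ(x−x̄ᵢ)² = 773.520
MSB = 37.169/2 = 18.5846; MSW = 773.520/26 = 29.7508
F = MSB/MSW = 0.6247
df = (2, 26)

test statistic = 0.625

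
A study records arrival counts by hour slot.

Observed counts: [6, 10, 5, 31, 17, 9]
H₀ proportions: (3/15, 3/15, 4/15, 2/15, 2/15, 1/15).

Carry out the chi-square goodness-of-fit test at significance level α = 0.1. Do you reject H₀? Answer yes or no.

reject H₀: yes

n = 78; E_i = n·p_i = [15.60, 15.60, 20.80, 10.40, 10.40, 5.20]
χ² = (6−15.60)²/15.60 + (10−15.60)²/15.60 + (5−20.80)²/20.80 + (31−10.40)²/10.40 + (17−10.40)²/10.40 + (9−5.20)²/5.20 = 67.6891
df = 5
p-value (upper-tail) = 0.00000
At α=0.1: p < α → reject H₀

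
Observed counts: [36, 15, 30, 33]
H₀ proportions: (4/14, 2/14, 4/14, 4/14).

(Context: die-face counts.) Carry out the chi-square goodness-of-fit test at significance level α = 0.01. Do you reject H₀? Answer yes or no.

n = 114; E_i = n·p_i = [32.57, 16.29, 32.57, 32.57]
χ² = (36−32.57)²/32.57 + (15−16.29)²/16.29 + (30−32.57)²/32.57 + (33−32.57)²/32.57 = 0.6711
df = 3
p-value (upper-tail) = 0.87999
At α=0.01: p ≥ α → fail to reject H₀

reject H₀: no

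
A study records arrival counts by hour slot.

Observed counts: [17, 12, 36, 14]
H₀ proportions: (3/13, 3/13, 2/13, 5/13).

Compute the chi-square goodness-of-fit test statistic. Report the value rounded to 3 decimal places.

test statistic = 57.835

n = 79; E_i = n·p_i = [18.23, 18.23, 12.15, 30.38]
χ² = (17−18.23)²/18.23 + (12−18.23)²/18.23 + (36−12.15)²/12.15 + (14−30.38)²/30.38 = 57.8346
df = 3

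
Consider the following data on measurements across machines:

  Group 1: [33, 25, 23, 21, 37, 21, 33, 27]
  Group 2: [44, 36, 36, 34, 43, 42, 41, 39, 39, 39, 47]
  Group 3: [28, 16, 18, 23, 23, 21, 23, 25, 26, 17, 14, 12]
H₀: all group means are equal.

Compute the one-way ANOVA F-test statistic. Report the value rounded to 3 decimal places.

Group means [27.50, 40.00, 20.50], grand mean 29.226
SSB = Σnᵢ(x̄ᵢ−x̄)² = 2214.419; SSW = ΣΣ(x−x̄ᵢ)² = 691.000
MSB = 2214.419/2 = 1107.2097; MSW = 691.000/28 = 24.6786
F = MSB/MSW = 44.8652
df = (2, 28)

test statistic = 44.865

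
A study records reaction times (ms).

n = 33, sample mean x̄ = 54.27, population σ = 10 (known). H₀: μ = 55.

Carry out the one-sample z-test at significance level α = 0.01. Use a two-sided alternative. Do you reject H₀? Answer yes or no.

SE = σ/√n = 10/√33 = 1.7408
z = (x̄−μ₀)/SE = (54.27−55)/1.7408 = -0.4194
p-value (two-sided) = 0.67496
At α=0.01: p ≥ α → fail to reject H₀

reject H₀: no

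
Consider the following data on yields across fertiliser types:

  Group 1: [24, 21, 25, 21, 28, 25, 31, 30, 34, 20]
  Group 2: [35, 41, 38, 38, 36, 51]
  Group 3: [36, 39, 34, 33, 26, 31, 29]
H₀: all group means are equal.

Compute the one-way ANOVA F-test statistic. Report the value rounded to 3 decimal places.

test statistic = 15.207

Group means [25.90, 39.83, 32.57], grand mean 31.565
SSB = Σnᵢ(x̄ᵢ−x̄)² = 738.205; SSW = ΣΣ(x−x̄ᵢ)² = 485.448
MSB = 738.205/2 = 369.1023; MSW = 485.448/20 = 24.2724
F = MSB/MSW = 15.2067
df = (2, 20)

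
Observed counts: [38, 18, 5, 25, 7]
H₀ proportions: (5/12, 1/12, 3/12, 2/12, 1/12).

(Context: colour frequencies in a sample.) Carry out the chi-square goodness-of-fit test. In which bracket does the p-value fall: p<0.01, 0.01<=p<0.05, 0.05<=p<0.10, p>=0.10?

n = 93; E_i = n·p_i = [38.75, 7.75, 23.25, 15.50, 7.75]
χ² = (38−38.75)²/38.75 + (18−7.75)²/7.75 + (5−23.25)²/23.25 + (25−15.50)²/15.50 + (7−7.75)²/7.75 = 33.7914
df = 4
p-value (upper-tail) = 0.00000
→ bracket: p<0.01

p-value bracket: p<0.01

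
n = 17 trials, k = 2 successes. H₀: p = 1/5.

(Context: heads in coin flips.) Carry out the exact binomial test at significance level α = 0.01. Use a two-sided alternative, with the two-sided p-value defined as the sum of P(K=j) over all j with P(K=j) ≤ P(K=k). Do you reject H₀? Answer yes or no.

Exact binomial: n=17, k=2, p₀=1/5=0.2000
P(X=j) = C(n,j)·p₀^j·(1−p₀)^(n−j); p = Σ P(X=j) over j with P(X=j) ≤ P(X=2)
p-value (two-sided) = 0.55140
At α=0.01: p ≥ α → fail to reject H₀

reject H₀: no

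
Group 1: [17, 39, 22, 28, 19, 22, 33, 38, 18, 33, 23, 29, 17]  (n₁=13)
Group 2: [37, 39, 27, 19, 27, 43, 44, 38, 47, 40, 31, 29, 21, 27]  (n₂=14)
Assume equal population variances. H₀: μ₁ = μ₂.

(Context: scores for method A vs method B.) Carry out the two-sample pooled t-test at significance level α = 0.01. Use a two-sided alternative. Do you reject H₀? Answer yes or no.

reject H₀: no

x̄₁=26.000, s₁=7.853, n₁=13
x̄₂=33.500, s₂=8.803, n₂=14
s_p² = [12·7.853² + 13·8.803²]/25 = 69.9000
SE = √(s_p²·(1/13+1/14)) = 3.2202
t = (26.000−33.500)/3.2202 = -2.3290
df = 25
p-value (two-sided) = 0.02824
At α=0.01: p ≥ α → fail to reject H₀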